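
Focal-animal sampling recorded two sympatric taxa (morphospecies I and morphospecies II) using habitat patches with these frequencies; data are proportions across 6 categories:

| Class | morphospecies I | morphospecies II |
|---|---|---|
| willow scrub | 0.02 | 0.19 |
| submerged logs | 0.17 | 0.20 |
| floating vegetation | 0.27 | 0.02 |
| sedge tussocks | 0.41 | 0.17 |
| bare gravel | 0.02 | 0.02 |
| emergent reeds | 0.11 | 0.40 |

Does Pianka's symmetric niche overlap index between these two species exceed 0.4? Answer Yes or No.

Yes

Σ p₁ᵢp₂ᵢ = 0.0038 + 0.0340 + 0.0054 + 0.0697 + 0.0004 + 0.0440 = 0.1573
Σp_1ᵢ² = 0.02² + 0.17² + 0.27² + 0.41² + 0.02² + 0.11² = 0.0004 + 0.0289 + 0.0729 + 0.1681 + 0.0004 + 0.0121 = 0.2828
Σp_2ᵢ² = 0.19² + 0.20² + 0.02² + 0.17² + 0.02² + 0.40² = 0.0361 + 0.0400 + 0.0004 + 0.0289 + 0.0004 + 0.1600 = 0.2658
O = 0.1573 / √(0.2828 × 0.2658) = 0.1573 / 0.27417 = 0.5737
O = 0.5737 > 0.4 → Yes.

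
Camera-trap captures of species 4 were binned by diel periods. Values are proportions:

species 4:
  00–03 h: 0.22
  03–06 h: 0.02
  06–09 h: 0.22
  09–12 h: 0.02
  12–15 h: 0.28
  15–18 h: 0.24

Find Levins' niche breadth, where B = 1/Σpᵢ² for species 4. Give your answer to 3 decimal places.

Σpᵢ² = 0.22² + 0.02² + 0.22² + 0.02² + 0.28² + 0.24² = 0.0484 + 0.0004 + 0.0484 + 0.0004 + 0.0784 + 0.0576 = 0.2336
B = 1 / 0.2336 = 4.28082

4.281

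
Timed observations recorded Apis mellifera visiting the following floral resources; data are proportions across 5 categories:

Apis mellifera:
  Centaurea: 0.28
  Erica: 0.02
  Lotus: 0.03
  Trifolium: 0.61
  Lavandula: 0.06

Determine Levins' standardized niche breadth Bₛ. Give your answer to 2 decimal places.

0.30

Σpᵢ² = 0.28² + 0.02² + 0.03² + 0.61² + 0.06² = 0.0784 + 0.0004 + 0.0009 + 0.3721 + 0.0036 = 0.4554
B = 1 / 0.4554 = 2.1959
Bₛ = (B − 1)/(n − 1) = (2.1959 − 1)/(5 − 1) = 1.1959/4 = 0.2990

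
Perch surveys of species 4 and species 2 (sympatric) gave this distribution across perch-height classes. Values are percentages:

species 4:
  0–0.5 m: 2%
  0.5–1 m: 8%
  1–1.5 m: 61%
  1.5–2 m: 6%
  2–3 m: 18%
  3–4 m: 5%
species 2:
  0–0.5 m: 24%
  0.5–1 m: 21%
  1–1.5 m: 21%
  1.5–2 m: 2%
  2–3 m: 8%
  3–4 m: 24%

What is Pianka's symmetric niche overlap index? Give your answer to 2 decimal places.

0.60

Convert percentages to proportions (divide by 100).
Σ p₁ᵢp₂ᵢ = 0.0048 + 0.0168 + 0.1281 + 0.0012 + 0.0144 + 0.0120 = 0.1773
Σp_1ᵢ² = 0.02² + 0.08² + 0.61² + 0.06² + 0.18² + 0.05² = 0.0004 + 0.0064 + 0.3721 + 0.0036 + 0.0324 + 0.0025 = 0.4174
Σp_2ᵢ² = 0.24² + 0.21² + 0.21² + 0.02² + 0.08² + 0.24² = 0.0576 + 0.0441 + 0.0441 + 0.0004 + 0.0064 + 0.0576 = 0.2102
O = 0.1773 / √(0.4174 × 0.2102) = 0.1773 / 0.29621 = 0.5986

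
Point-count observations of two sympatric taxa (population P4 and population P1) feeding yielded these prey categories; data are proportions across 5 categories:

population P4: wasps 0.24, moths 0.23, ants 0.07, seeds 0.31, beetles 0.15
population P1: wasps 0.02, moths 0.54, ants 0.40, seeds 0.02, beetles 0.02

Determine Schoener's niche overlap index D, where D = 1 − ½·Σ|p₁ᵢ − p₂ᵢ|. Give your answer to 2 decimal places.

0.36

Σ|p₁ᵢ − p₂ᵢ| = 0.22 + 0.31 + 0.33 + 0.29 + 0.13 = 1.28
D = 1 − ½ × 1.28 = 1 − 0.640 = 0.3600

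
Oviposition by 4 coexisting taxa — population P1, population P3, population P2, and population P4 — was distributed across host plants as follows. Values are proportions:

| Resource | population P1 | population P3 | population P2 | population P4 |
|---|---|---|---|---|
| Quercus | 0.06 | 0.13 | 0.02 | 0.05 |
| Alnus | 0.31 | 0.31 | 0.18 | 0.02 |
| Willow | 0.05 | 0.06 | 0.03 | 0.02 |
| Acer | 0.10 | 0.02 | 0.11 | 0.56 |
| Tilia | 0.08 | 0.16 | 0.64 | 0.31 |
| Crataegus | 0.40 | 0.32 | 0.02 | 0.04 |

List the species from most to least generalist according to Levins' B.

Σp_P1ᵢ² = 0.06² + 0.31² + 0.05² + 0.10² + 0.08² + 0.40² = 0.0036 + 0.0961 + 0.0025 + 0.0100 + 0.0064 + 0.1600 = 0.2786
B_P1 = 1 / 0.2786 = 3.5894
Σp_P3ᵢ² = 0.13² + 0.31² + 0.06² + 0.02² + 0.16² + 0.32² = 0.0169 + 0.0961 + 0.0036 + 0.0004 + 0.0256 + 0.1024 = 0.2450
B_P3 = 1 / 0.2450 = 4.0816
Σp_P2ᵢ² = 0.02² + 0.18² + 0.03² + 0.11² + 0.64² + 0.02² = 0.0004 + 0.0324 + 0.0009 + 0.0121 + 0.4096 + 0.0004 = 0.4558
B_P2 = 1 / 0.4558 = 2.1939
Σp_P4ᵢ² = 0.05² + 0.02² + 0.02² + 0.56² + 0.31² + 0.04² = 0.0025 + 0.0004 + 0.0004 + 0.3136 + 0.0961 + 0.0016 = 0.4146
B_P4 = 1 / 0.4146 = 2.4120
Ranking by B (broadest → narrowest): population P3 (4.08) > population P1 (3.59) > population P4 (2.41) > population P2 (2.19)

population P3 > population P1 > population P4 > population P2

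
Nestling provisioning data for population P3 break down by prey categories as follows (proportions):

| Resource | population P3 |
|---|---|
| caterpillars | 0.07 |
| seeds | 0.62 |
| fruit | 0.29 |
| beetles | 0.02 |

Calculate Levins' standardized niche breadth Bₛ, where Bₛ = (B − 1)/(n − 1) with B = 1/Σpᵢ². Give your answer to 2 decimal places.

0.37

Σpᵢ² = 0.07² + 0.62² + 0.29² + 0.02² = 0.0049 + 0.3844 + 0.0841 + 0.0004 = 0.4738
B = 1 / 0.4738 = 2.1106
Bₛ = (B − 1)/(n − 1) = (2.1106 − 1)/(4 − 1) = 1.1106/3 = 0.3702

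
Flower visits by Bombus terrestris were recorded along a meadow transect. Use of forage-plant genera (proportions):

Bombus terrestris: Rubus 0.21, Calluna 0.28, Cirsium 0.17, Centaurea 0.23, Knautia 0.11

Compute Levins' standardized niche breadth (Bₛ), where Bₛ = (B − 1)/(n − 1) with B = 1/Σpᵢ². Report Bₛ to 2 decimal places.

0.91

Σpᵢ² = 0.21² + 0.28² + 0.17² + 0.23² + 0.11² = 0.0441 + 0.0784 + 0.0289 + 0.0529 + 0.0121 = 0.2164
B = 1 / 0.2164 = 4.6211
Bₛ = (B − 1)/(n − 1) = (4.6211 − 1)/(5 − 1) = 3.6211/4 = 0.9053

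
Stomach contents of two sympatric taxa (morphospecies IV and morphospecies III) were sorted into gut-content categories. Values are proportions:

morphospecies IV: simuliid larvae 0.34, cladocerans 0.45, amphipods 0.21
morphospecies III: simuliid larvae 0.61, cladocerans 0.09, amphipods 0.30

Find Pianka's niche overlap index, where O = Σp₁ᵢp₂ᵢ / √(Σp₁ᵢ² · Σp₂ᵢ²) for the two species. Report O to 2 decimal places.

Σ p₁ᵢp₂ᵢ = 0.2074 + 0.0405 + 0.0630 = 0.3109
Σp_1ᵢ² = 0.34² + 0.45² + 0.21² = 0.1156 + 0.2025 + 0.0441 = 0.3622
Σp_2ᵢ² = 0.61² + 0.09² + 0.30² = 0.3721 + 0.0081 + 0.0900 = 0.4702
O = 0.3109 / √(0.3622 × 0.4702) = 0.3109 / 0.41268 = 0.7534

0.75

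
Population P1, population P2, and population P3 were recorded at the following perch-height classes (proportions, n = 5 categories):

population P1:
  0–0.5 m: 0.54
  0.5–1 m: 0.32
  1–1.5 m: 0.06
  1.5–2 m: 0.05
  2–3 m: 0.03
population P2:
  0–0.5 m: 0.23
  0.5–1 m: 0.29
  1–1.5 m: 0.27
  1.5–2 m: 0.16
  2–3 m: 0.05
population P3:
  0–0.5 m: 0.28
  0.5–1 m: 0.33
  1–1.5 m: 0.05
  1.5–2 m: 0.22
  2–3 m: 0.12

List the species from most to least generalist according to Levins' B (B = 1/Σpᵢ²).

Σp_P1ᵢ² = 0.54² + 0.32² + 0.06² + 0.05² + 0.03² = 0.2916 + 0.1024 + 0.0036 + 0.0025 + 0.0009 = 0.4010
B_P1 = 1 / 0.4010 = 2.4938
Σp_P2ᵢ² = 0.23² + 0.29² + 0.27² + 0.16² + 0.05² = 0.0529 + 0.0841 + 0.0729 + 0.0256 + 0.0025 = 0.2380
B_P2 = 1 / 0.2380 = 4.2017
Σp_P3ᵢ² = 0.28² + 0.33² + 0.05² + 0.22² + 0.12² = 0.0784 + 0.1089 + 0.0025 + 0.0484 + 0.0144 = 0.2526
B_P3 = 1 / 0.2526 = 3.9588
Ranking by B (broadest → narrowest): population P2 (4.20) > population P3 (3.96) > population P1 (2.49)

population P2 > population P3 > population P1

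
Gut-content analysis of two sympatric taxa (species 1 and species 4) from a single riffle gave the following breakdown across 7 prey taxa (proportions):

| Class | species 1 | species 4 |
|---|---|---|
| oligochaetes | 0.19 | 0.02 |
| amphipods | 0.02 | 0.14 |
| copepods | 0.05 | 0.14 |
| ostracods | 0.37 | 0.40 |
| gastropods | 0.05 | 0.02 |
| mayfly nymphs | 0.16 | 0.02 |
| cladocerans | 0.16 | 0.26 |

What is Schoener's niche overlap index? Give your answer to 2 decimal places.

0.66

Σ|p₁ᵢ − p₂ᵢ| = 0.17 + 0.12 + 0.09 + 0.03 + 0.03 + 0.14 + 0.10 = 0.68
D = 1 − ½ × 0.68 = 1 − 0.340 = 0.6600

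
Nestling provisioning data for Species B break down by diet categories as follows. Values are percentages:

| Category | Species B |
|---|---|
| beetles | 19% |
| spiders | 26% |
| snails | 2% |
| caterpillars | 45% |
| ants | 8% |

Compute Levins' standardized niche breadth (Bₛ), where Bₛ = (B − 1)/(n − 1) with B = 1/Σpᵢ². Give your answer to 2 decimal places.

Convert percentages to proportions (divide by 100).
Σpᵢ² = 0.19² + 0.26² + 0.02² + 0.45² + 0.08² = 0.0361 + 0.0676 + 0.0004 + 0.2025 + 0.0064 = 0.3130
B = 1 / 0.3130 = 3.1949
Bₛ = (B − 1)/(n − 1) = (3.1949 − 1)/(5 − 1) = 2.1949/4 = 0.5487

0.55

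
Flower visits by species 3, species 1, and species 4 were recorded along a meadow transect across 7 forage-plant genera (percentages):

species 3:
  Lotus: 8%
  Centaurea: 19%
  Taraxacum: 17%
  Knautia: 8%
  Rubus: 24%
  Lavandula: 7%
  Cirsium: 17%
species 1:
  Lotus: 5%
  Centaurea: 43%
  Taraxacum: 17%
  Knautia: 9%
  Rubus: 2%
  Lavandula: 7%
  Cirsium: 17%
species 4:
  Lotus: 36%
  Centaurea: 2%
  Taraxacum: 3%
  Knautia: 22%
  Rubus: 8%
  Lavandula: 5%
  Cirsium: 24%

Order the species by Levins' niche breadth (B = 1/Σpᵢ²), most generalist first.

species 3 > species 4 > species 1

Convert percentages to proportions (divide by 100).
Σp_3ᵢ² = 0.08² + 0.19² + 0.17² + 0.08² + 0.24² + 0.07² + 0.17² = 0.0064 + 0.0361 + 0.0289 + 0.0064 + 0.0576 + 0.0049 + 0.0289 = 0.1692
B_3 = 1 / 0.1692 = 5.9102
Σp_1ᵢ² = 0.05² + 0.43² + 0.17² + 0.09² + 0.02² + 0.07² + 0.17² = 0.0025 + 0.1849 + 0.0289 + 0.0081 + 0.0004 + 0.0049 + 0.0289 = 0.2586
B_1 = 1 / 0.2586 = 3.8670
Σp_4ᵢ² = 0.36² + 0.02² + 0.03² + 0.22² + 0.08² + 0.05² + 0.24² = 0.1296 + 0.0004 + 0.0009 + 0.0484 + 0.0064 + 0.0025 + 0.0576 = 0.2458
B_4 = 1 / 0.2458 = 4.0683
Ranking by B (broadest → narrowest): species 3 (5.91) > species 4 (4.07) > species 1 (3.87)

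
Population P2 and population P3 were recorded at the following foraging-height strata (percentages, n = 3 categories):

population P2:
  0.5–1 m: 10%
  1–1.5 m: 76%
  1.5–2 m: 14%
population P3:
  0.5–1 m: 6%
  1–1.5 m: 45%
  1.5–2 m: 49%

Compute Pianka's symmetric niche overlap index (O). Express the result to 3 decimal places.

0.800

Convert percentages to proportions (divide by 100).
Σ p₁ᵢp₂ᵢ = 0.0060 + 0.3420 + 0.0686 = 0.4166
Σp_1ᵢ² = 0.10² + 0.76² + 0.14² = 0.0100 + 0.5776 + 0.0196 = 0.6072
Σp_2ᵢ² = 0.06² + 0.45² + 0.49² = 0.0036 + 0.2025 + 0.2401 = 0.4462
O = 0.4166 / √(0.6072 × 0.4462) = 0.4166 / 0.520512 = 0.80037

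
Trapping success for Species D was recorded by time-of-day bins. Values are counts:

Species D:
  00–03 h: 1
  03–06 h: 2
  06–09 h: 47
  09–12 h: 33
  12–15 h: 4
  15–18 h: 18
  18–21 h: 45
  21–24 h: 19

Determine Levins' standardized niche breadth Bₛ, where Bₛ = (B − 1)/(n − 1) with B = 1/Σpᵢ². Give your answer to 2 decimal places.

0.53

Proportions for Species D (n=169): 1/169=0.0059, 2/169=0.0118, 47/169=0.2781, 33/169=0.1953, 4/169=0.0237, 18/169=0.1065, 45/169=0.2663, 19/169=0.1124
Σpᵢ² = 0.0059² + 0.0118² + 0.2781² + 0.1953² + 0.0237² + 0.1065² + 0.2663² + 0.1124² = 0.000035 + 0.000139 + 0.077340 + 0.038142 + 0.000562 + 0.011342 + 0.070916 + 0.012634 = 0.211110
B = 1 / 0.211110 = 4.7369
Bₛ = (B − 1)/(n − 1) = (4.7369 − 1)/(8 − 1) = 3.7369/7 = 0.5338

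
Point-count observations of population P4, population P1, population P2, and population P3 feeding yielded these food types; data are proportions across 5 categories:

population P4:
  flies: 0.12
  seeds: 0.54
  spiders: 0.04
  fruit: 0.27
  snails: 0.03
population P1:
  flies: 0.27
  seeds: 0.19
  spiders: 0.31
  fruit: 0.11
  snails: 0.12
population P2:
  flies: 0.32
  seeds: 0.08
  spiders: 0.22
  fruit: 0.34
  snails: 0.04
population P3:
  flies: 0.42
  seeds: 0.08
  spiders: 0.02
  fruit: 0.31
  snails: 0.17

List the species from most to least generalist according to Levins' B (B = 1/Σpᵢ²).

population P1 > population P2 > population P3 > population P4

Σp_P4ᵢ² = 0.12² + 0.54² + 0.04² + 0.27² + 0.03² = 0.0144 + 0.2916 + 0.0016 + 0.0729 + 0.0009 = 0.3814
B_P4 = 1 / 0.3814 = 2.6219
Σp_P1ᵢ² = 0.27² + 0.19² + 0.31² + 0.11² + 0.12² = 0.0729 + 0.0361 + 0.0961 + 0.0121 + 0.0144 = 0.2316
B_P1 = 1 / 0.2316 = 4.3178
Σp_P2ᵢ² = 0.32² + 0.08² + 0.22² + 0.34² + 0.04² = 0.1024 + 0.0064 + 0.0484 + 0.1156 + 0.0016 = 0.2744
B_P2 = 1 / 0.2744 = 3.6443
Σp_P3ᵢ² = 0.42² + 0.08² + 0.02² + 0.31² + 0.17² = 0.1764 + 0.0064 + 0.0004 + 0.0961 + 0.0289 = 0.3082
B_P3 = 1 / 0.3082 = 3.2446
Ranking by B (broadest → narrowest): population P1 (4.32) > population P2 (3.64) > population P3 (3.24) > population P4 (2.62)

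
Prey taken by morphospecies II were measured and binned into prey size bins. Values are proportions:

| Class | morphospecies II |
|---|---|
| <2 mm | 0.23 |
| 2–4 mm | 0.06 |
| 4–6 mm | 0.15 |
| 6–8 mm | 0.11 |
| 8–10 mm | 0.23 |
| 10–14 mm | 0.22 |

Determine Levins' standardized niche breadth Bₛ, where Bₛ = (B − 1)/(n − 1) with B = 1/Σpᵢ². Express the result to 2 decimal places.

Σpᵢ² = 0.23² + 0.06² + 0.15² + 0.11² + 0.23² + 0.22² = 0.0529 + 0.0036 + 0.0225 + 0.0121 + 0.0529 + 0.0484 = 0.1924
B = 1 / 0.1924 = 5.1975
Bₛ = (B − 1)/(n − 1) = (5.1975 − 1)/(6 − 1) = 4.1975/5 = 0.8395

0.84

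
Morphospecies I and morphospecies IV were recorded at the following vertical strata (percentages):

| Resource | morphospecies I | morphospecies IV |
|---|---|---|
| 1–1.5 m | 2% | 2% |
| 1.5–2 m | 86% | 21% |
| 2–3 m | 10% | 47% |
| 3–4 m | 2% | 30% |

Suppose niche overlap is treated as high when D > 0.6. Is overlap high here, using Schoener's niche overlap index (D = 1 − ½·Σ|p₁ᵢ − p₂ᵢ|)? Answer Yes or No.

No

Convert percentages to proportions (divide by 100).
Σ|p₁ᵢ − p₂ᵢ| = 0.00 + 0.65 + 0.37 + 0.28 = 1.30
D = 1 − ½ × 1.30 = 1 − 0.650 = 0.3500
D = 0.3500 < 0.6 → No.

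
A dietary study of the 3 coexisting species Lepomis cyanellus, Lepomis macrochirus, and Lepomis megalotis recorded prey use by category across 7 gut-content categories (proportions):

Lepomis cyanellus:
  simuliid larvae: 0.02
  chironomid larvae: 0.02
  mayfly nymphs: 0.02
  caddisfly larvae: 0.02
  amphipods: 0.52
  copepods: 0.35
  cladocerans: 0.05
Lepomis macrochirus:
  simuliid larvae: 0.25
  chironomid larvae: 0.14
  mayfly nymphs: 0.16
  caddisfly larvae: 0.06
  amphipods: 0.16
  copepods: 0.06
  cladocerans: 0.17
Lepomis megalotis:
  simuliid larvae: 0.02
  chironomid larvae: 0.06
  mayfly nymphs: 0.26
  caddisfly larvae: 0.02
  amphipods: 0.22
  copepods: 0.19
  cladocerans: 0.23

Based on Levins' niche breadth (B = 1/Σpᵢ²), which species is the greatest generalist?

Lepomis macrochirus

Σp_cyanᵢ² = 0.02² + 0.02² + 0.02² + 0.02² + 0.52² + 0.35² + 0.05² = 0.0004 + 0.0004 + 0.0004 + 0.0004 + 0.2704 + 0.1225 + 0.0025 = 0.3970
B_cyan = 1 / 0.3970 = 2.5189
Σp_macrᵢ² = 0.25² + 0.14² + 0.16² + 0.06² + 0.16² + 0.06² + 0.17² = 0.0625 + 0.0196 + 0.0256 + 0.0036 + 0.0256 + 0.0036 + 0.0289 = 0.1694
B_macr = 1 / 0.1694 = 5.9032
Σp_megaᵢ² = 0.02² + 0.06² + 0.26² + 0.02² + 0.22² + 0.19² + 0.23² = 0.0004 + 0.0036 + 0.0676 + 0.0004 + 0.0484 + 0.0361 + 0.0529 = 0.2094
B_mega = 1 / 0.2094 = 4.7755
Highest B → broadest niche (most generalist): Lepomis macrochirus (B = 5.90).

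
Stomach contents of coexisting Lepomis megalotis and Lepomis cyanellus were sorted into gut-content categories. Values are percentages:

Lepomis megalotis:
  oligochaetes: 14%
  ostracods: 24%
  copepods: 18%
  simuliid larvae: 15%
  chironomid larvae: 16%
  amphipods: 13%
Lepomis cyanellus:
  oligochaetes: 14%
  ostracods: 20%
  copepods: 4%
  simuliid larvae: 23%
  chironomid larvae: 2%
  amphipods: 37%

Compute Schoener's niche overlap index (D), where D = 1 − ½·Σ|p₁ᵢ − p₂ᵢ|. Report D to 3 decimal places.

Convert percentages to proportions (divide by 100).
Σ|p₁ᵢ − p₂ᵢ| = 0.00 + 0.04 + 0.14 + 0.08 + 0.14 + 0.24 = 0.64
D = 1 − ½ × 0.64 = 1 − 0.320 = 0.68000

0.680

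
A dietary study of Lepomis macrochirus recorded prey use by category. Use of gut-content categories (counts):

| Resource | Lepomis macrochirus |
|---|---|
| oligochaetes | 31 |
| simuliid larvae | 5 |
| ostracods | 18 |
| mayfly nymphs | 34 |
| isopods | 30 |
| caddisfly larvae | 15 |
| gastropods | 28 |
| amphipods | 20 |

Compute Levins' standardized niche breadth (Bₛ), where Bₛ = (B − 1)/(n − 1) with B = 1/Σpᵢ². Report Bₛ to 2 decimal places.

Proportions for Lepomis macrochirus (n=181): 31/181=0.1713, 5/181=0.0276, 18/181=0.0994, 34/181=0.1878, 30/181=0.1657, 15/181=0.0829, 28/181=0.1547, 20/181=0.1105
Σpᵢ² = 0.1713² + 0.0276² + 0.0994² + 0.1878² + 0.1657² + 0.0829² + 0.1547² + 0.1105² = 0.029344 + 0.000762 + 0.009880 + 0.035269 + 0.027456 + 0.006872 + 0.023932 + 0.012210 = 0.145725
B = 1 / 0.145725 = 6.8622
Bₛ = (B − 1)/(n − 1) = (6.8622 − 1)/(8 − 1) = 5.8622/7 = 0.8375

0.84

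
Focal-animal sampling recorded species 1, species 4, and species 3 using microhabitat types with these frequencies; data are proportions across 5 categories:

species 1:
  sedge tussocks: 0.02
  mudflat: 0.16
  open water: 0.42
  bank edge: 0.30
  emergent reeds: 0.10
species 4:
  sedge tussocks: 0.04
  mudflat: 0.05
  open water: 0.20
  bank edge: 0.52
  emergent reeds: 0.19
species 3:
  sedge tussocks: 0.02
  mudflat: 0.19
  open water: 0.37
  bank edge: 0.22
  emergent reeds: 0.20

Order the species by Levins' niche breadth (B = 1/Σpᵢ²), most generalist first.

Σp_1ᵢ² = 0.02² + 0.16² + 0.42² + 0.30² + 0.10² = 0.0004 + 0.0256 + 0.1764 + 0.0900 + 0.0100 = 0.3024
B_1 = 1 / 0.3024 = 3.3069
Σp_4ᵢ² = 0.04² + 0.05² + 0.20² + 0.52² + 0.19² = 0.0016 + 0.0025 + 0.0400 + 0.2704 + 0.0361 = 0.3506
B_4 = 1 / 0.3506 = 2.8523
Σp_3ᵢ² = 0.02² + 0.19² + 0.37² + 0.22² + 0.20² = 0.0004 + 0.0361 + 0.1369 + 0.0484 + 0.0400 = 0.2618
B_3 = 1 / 0.2618 = 3.8197
Ranking by B (broadest → narrowest): species 3 (3.82) > species 1 (3.31) > species 4 (2.85)

species 3 > species 1 > species 4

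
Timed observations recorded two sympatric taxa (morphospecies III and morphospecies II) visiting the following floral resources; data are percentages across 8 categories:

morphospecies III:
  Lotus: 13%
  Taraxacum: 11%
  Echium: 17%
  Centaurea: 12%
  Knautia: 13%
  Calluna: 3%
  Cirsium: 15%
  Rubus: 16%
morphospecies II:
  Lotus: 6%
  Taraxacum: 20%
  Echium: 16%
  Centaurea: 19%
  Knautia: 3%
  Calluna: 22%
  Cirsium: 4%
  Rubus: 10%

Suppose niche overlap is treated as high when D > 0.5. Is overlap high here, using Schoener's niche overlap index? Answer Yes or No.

Convert percentages to proportions (divide by 100).
Σ|p₁ᵢ − p₂ᵢ| = 0.07 + 0.09 + 0.01 + 0.07 + 0.10 + 0.19 + 0.11 + 0.06 = 0.70
D = 1 − ½ × 0.70 = 1 − 0.350 = 0.6500
D = 0.6500 > 0.5 → Yes.

Yes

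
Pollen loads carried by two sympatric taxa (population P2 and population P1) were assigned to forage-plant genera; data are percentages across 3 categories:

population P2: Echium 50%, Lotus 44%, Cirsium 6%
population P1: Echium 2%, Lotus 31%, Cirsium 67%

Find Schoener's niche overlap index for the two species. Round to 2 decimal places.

Convert percentages to proportions (divide by 100).
Σ|p₁ᵢ − p₂ᵢ| = 0.48 + 0.13 + 0.61 = 1.22
D = 1 − ½ × 1.22 = 1 − 0.610 = 0.3900

0.39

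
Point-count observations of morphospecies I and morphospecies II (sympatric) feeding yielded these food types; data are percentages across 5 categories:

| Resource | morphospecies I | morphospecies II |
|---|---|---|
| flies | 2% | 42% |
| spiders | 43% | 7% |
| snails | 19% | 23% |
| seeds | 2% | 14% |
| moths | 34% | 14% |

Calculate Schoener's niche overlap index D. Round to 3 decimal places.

Convert percentages to proportions (divide by 100).
Σ|p₁ᵢ − p₂ᵢ| = 0.40 + 0.36 + 0.04 + 0.12 + 0.20 = 1.12
D = 1 − ½ × 1.12 = 1 − 0.560 = 0.44000

0.440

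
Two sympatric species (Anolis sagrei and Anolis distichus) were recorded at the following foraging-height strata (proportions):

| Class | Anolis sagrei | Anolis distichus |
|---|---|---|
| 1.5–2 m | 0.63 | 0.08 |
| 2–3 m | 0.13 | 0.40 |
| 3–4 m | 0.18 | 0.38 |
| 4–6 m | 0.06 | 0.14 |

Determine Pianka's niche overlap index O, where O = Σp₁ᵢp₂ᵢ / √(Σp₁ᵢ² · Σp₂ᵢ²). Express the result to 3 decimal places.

0.465

Σ p₁ᵢp₂ᵢ = 0.0504 + 0.0520 + 0.0684 + 0.0084 = 0.1792
Σp_1ᵢ² = 0.63² + 0.13² + 0.18² + 0.06² = 0.3969 + 0.0169 + 0.0324 + 0.0036 = 0.4498
Σp_2ᵢ² = 0.08² + 0.40² + 0.38² + 0.14² = 0.0064 + 0.1600 + 0.1444 + 0.0196 = 0.3304
O = 0.1792 / √(0.4498 × 0.3304) = 0.1792 / 0.385505 = 0.46484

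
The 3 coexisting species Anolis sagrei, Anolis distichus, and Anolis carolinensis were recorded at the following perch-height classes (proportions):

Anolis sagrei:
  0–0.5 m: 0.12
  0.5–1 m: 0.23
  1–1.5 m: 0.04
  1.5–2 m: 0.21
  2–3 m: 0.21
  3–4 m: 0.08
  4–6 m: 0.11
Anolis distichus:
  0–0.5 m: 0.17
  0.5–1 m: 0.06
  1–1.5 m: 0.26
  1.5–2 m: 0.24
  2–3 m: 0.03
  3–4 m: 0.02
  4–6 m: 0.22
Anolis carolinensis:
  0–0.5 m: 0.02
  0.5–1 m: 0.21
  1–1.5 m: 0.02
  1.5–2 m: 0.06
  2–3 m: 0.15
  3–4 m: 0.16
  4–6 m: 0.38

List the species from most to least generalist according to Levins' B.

Σp_sagrᵢ² = 0.12² + 0.23² + 0.04² + 0.21² + 0.21² + 0.08² + 0.11² = 0.0144 + 0.0529 + 0.0016 + 0.0441 + 0.0441 + 0.0064 + 0.0121 = 0.1756
B_sagr = 1 / 0.1756 = 5.6948
Σp_distᵢ² = 0.17² + 0.06² + 0.26² + 0.24² + 0.03² + 0.02² + 0.22² = 0.0289 + 0.0036 + 0.0676 + 0.0576 + 0.0009 + 0.0004 + 0.0484 = 0.2074
B_dist = 1 / 0.2074 = 4.8216
Σp_caroᵢ² = 0.02² + 0.21² + 0.02² + 0.06² + 0.15² + 0.16² + 0.38² = 0.0004 + 0.0441 + 0.0004 + 0.0036 + 0.0225 + 0.0256 + 0.1444 = 0.2410
B_caro = 1 / 0.2410 = 4.1494
Ranking by B (broadest → narrowest): Anolis sagrei (5.69) > Anolis distichus (4.82) > Anolis carolinensis (4.15)

Anolis sagrei > Anolis distichus > Anolis carolinensis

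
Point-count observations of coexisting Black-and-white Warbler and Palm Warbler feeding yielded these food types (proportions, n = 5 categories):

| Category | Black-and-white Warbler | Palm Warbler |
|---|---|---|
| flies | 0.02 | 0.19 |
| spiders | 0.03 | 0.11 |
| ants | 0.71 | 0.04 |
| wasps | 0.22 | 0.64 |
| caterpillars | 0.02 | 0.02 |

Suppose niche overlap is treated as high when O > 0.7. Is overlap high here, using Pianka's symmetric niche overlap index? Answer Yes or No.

No

Σ p₁ᵢp₂ᵢ = 0.0038 + 0.0033 + 0.0284 + 0.1408 + 0.0004 = 0.1767
Σp_1ᵢ² = 0.02² + 0.03² + 0.71² + 0.22² + 0.02² = 0.0004 + 0.0009 + 0.5041 + 0.0484 + 0.0004 = 0.5542
Σp_2ᵢ² = 0.19² + 0.11² + 0.04² + 0.64² + 0.02² = 0.0361 + 0.0121 + 0.0016 + 0.4096 + 0.0004 = 0.4598
O = 0.1767 / √(0.5542 × 0.4598) = 0.1767 / 0.50480 = 0.3500
O = 0.3500 < 0.7 → No.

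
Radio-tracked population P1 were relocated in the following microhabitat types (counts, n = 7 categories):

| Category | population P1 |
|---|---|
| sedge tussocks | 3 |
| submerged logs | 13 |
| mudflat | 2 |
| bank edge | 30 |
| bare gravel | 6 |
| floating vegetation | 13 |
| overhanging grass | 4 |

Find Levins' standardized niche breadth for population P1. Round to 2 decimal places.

Proportions for population P1 (n=71): 3/71=0.0423, 13/71=0.1831, 2/71=0.0282, 30/71=0.4225, 6/71=0.0845, 13/71=0.1831, 4/71=0.0563
Σpᵢ² = 0.0423² + 0.1831² + 0.0282² + 0.4225² + 0.0845² + 0.1831² + 0.0563² = 0.001789 + 0.033526 + 0.000795 + 0.178506 + 0.007140 + 0.033526 + 0.003170 = 0.258452
B = 1 / 0.258452 = 3.8692
Bₛ = (B − 1)/(n − 1) = (3.8692 − 1)/(7 − 1) = 2.8692/6 = 0.4782

0.48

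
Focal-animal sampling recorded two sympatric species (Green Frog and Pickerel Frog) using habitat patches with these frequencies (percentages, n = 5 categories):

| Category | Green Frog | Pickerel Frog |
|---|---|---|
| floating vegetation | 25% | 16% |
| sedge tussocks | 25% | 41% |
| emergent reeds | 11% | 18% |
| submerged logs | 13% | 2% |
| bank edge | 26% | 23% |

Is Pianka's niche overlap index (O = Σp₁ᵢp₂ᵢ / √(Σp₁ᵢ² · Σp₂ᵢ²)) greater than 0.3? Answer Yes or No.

Convert percentages to proportions (divide by 100).
Σ p₁ᵢp₂ᵢ = 0.0400 + 0.1025 + 0.0198 + 0.0026 + 0.0598 = 0.2247
Σp_1ᵢ² = 0.25² + 0.25² + 0.11² + 0.13² + 0.26² = 0.0625 + 0.0625 + 0.0121 + 0.0169 + 0.0676 = 0.2216
Σp_2ᵢ² = 0.16² + 0.41² + 0.18² + 0.02² + 0.23² = 0.0256 + 0.1681 + 0.0324 + 0.0004 + 0.0529 = 0.2794
O = 0.2247 / √(0.2216 × 0.2794) = 0.2247 / 0.24883 = 0.9030
O = 0.9030 > 0.3 → Yes.

Yes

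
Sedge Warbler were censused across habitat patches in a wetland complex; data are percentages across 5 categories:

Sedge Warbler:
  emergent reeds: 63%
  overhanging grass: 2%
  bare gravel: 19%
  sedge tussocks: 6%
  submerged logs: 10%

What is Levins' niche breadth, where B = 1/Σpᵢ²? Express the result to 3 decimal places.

Convert percentages to proportions (divide by 100).
Σpᵢ² = 0.63² + 0.02² + 0.19² + 0.06² + 0.10² = 0.3969 + 0.0004 + 0.0361 + 0.0036 + 0.0100 = 0.4470
B = 1 / 0.4470 = 2.23714

2.237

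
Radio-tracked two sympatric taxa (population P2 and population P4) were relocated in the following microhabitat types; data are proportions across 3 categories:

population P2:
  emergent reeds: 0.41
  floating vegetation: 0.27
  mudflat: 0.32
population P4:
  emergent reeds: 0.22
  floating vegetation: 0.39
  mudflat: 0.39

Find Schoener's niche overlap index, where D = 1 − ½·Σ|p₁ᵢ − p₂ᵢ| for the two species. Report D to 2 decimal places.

0.81

Σ|p₁ᵢ − p₂ᵢ| = 0.19 + 0.12 + 0.07 = 0.38
D = 1 − ½ × 0.38 = 1 − 0.190 = 0.8100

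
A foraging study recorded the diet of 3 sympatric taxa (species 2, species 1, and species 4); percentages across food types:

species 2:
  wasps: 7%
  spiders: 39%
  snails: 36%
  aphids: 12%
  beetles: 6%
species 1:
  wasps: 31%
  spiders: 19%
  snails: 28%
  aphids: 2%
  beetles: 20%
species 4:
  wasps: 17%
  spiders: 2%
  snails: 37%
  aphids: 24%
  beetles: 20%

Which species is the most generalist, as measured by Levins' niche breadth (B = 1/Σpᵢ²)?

species 1

Convert percentages to proportions (divide by 100).
Σp_2ᵢ² = 0.07² + 0.39² + 0.36² + 0.12² + 0.06² = 0.0049 + 0.1521 + 0.1296 + 0.0144 + 0.0036 = 0.3046
B_2 = 1 / 0.3046 = 3.2830
Σp_1ᵢ² = 0.31² + 0.19² + 0.28² + 0.02² + 0.20² = 0.0961 + 0.0361 + 0.0784 + 0.0004 + 0.0400 = 0.2510
B_1 = 1 / 0.2510 = 3.9841
Σp_4ᵢ² = 0.17² + 0.02² + 0.37² + 0.24² + 0.20² = 0.0289 + 0.0004 + 0.1369 + 0.0576 + 0.0400 = 0.2638
B_4 = 1 / 0.2638 = 3.7908
Highest B → broadest niche (most generalist): species 1 (B = 3.98).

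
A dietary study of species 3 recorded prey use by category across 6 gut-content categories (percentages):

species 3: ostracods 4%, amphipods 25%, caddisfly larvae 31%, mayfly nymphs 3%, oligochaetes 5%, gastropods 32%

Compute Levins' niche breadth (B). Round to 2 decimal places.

Convert percentages to proportions (divide by 100).
Σpᵢ² = 0.04² + 0.25² + 0.31² + 0.03² + 0.05² + 0.32² = 0.0016 + 0.0625 + 0.0961 + 0.0009 + 0.0025 + 0.1024 = 0.2660
B = 1 / 0.2660 = 3.7594

3.76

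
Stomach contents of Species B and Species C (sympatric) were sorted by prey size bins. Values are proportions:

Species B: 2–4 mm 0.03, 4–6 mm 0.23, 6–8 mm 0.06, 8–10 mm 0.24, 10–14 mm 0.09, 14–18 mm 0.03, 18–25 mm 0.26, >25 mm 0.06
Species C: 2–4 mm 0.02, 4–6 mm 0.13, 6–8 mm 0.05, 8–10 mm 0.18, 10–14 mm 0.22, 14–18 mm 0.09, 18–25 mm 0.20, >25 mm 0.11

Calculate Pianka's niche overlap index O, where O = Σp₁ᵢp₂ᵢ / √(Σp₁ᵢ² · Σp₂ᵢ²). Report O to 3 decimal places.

0.891

Σ p₁ᵢp₂ᵢ = 0.0006 + 0.0299 + 0.0030 + 0.0432 + 0.0198 + 0.0027 + 0.0520 + 0.0066 = 0.1578
Σp_1ᵢ² = 0.03² + 0.23² + 0.06² + 0.24² + 0.09² + 0.03² + 0.26² + 0.06² = 0.0009 + 0.0529 + 0.0036 + 0.0576 + 0.0081 + 0.0009 + 0.0676 + 0.0036 = 0.1952
Σp_2ᵢ² = 0.02² + 0.13² + 0.05² + 0.18² + 0.22² + 0.09² + 0.20² + 0.11² = 0.0004 + 0.0169 + 0.0025 + 0.0324 + 0.0484 + 0.0081 + 0.0400 + 0.0121 = 0.1608
O = 0.1578 / √(0.1952 × 0.1608) = 0.1578 / 0.177167 = 0.89069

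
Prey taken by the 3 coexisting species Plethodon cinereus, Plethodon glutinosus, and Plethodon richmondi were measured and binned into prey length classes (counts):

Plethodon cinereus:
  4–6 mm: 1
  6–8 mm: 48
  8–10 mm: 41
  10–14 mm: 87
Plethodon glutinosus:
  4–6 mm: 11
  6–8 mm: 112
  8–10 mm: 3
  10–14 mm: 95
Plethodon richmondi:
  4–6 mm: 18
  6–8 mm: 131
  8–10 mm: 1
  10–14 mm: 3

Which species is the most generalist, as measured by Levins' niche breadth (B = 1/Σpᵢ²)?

Proportions for Plethodon cinereus (n=177): 1/177=0.0056, 48/177=0.2712, 41/177=0.2316, 87/177=0.4915
Proportions for Plethodon glutinosus (n=221): 11/221=0.0498, 112/221=0.5068, 3/221=0.0136, 95/221=0.4299
Proportions for Plethodon richmondi (n=153): 18/153=0.1176, 131/153=0.8562, 1/153=0.0065, 3/153=0.0196
Σp_cineᵢ² = 0.0056² + 0.2712² + 0.2316² + 0.4915² = 0.000031 + 0.073549 + 0.053639 + 0.241572 = 0.368791
B_cine = 1 / 0.368791 = 2.7116
Σp_glutᵢ² = 0.0498² + 0.5068² + 0.0136² + 0.4299² = 0.002480 + 0.256846 + 0.000185 + 0.184814 = 0.444325
B_glut = 1 / 0.444325 = 2.2506
Σp_richᵢ² = 0.1176² + 0.8562² + 0.0065² + 0.0196² = 0.013830 + 0.733078 + 0.000042 + 0.000384 = 0.747334
B_rich = 1 / 0.747334 = 1.3381
Highest B → broadest niche (most generalist): Plethodon cinereus (B = 2.71).

Plethodon cinereus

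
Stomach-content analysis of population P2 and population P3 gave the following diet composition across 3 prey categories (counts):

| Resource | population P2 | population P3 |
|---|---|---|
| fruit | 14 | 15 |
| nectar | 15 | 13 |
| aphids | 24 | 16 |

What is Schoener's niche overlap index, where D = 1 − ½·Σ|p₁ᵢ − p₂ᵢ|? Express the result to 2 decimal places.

Proportions for population P2 (n=53): 14/53=0.2642, 15/53=0.2830, 24/53=0.4528
Proportions for population P3 (n=44): 15/44=0.3409, 13/44=0.2955, 16/44=0.3636
Σ|p₁ᵢ − p₂ᵢ| = 0.0767 + 0.0125 + 0.0892 = 0.1784
D = 1 − ½ × 0.1784 = 1 − 0.08920 = 0.91080

0.91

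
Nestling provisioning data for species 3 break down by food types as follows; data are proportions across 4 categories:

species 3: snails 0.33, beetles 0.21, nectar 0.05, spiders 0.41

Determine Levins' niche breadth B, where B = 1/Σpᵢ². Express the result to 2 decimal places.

3.09

Σpᵢ² = 0.33² + 0.21² + 0.05² + 0.41² = 0.1089 + 0.0441 + 0.0025 + 0.1681 = 0.3236
B = 1 / 0.3236 = 3.0902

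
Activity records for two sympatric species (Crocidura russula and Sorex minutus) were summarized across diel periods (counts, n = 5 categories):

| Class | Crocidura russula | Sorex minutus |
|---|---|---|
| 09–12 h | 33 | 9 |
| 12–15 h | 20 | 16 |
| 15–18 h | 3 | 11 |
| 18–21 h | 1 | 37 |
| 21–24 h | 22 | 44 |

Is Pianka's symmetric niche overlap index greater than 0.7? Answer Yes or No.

Proportions for Crocidura russula (n=79): 33/79=0.4177, 20/79=0.2532, 3/79=0.0380, 1/79=0.0127, 22/79=0.2785
Proportions for Sorex minutus (n=117): 9/117=0.0769, 16/117=0.1368, 11/117=0.0940, 37/117=0.3162, 44/117=0.3761
Σ p₁ᵢp₂ᵢ = 0.032121 + 0.034638 + 0.003572 + 0.004016 + 0.104744 = 0.179091
Σp_1ᵢ² = 0.4177² + 0.2532² + 0.0380² + 0.0127² + 0.2785² = 0.174473 + 0.064110 + 0.001444 + 0.000161 + 0.077562 = 0.317750
Σp_2ᵢ² = 0.0769² + 0.1368² + 0.0940² + 0.3162² + 0.3761² = 0.005914 + 0.018714 + 0.008836 + 0.099982 + 0.141451 = 0.274897
O = 0.179091 / √(0.317750 × 0.274897) = 0.179091 / 0.2955478 = 0.6060
O = 0.6060 < 0.7 → No.

No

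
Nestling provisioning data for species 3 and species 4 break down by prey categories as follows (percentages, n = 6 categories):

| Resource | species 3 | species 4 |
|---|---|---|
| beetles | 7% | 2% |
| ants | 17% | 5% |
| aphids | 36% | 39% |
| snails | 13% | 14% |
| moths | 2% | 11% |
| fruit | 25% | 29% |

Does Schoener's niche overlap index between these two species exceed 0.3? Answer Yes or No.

Yes

Convert percentages to proportions (divide by 100).
Σ|p₁ᵢ − p₂ᵢ| = 0.05 + 0.12 + 0.03 + 0.01 + 0.09 + 0.04 = 0.34
D = 1 − ½ × 0.34 = 1 − 0.170 = 0.8300
D = 0.8300 > 0.3 → Yes.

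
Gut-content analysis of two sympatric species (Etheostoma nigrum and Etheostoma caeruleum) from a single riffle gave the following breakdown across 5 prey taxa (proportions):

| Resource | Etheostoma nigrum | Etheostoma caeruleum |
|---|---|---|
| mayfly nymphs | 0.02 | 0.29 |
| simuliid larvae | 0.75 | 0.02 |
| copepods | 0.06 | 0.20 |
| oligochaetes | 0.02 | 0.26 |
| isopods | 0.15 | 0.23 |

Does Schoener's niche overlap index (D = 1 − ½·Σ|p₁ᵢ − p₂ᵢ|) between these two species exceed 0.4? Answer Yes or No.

Σ|p₁ᵢ − p₂ᵢ| = 0.27 + 0.73 + 0.14 + 0.24 + 0.08 = 1.46
D = 1 − ½ × 1.46 = 1 − 0.730 = 0.2700
D = 0.2700 < 0.4 → No.

No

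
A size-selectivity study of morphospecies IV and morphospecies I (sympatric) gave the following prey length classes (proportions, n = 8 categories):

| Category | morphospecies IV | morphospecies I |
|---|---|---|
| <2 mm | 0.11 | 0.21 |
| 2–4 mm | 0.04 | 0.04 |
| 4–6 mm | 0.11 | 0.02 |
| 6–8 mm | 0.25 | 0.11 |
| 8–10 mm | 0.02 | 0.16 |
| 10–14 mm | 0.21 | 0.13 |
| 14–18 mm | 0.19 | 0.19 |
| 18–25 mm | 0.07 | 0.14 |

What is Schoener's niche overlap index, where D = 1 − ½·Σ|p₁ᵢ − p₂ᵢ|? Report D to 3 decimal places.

Σ|p₁ᵢ − p₂ᵢ| = 0.10 + 0.00 + 0.09 + 0.14 + 0.14 + 0.08 + 0.00 + 0.07 = 0.62
D = 1 − ½ × 0.62 = 1 − 0.310 = 0.69000

0.690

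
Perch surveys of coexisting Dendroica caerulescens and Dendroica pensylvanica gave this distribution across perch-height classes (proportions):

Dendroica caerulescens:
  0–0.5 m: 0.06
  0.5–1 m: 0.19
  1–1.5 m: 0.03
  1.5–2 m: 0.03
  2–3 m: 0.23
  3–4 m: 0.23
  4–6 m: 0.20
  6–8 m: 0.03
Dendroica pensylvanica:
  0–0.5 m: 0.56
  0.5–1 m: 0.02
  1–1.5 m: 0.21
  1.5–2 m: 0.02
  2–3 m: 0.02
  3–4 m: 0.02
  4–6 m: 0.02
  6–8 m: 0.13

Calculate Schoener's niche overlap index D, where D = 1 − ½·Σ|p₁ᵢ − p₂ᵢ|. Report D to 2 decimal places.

0.22

Σ|p₁ᵢ − p₂ᵢ| = 0.50 + 0.17 + 0.18 + 0.01 + 0.21 + 0.21 + 0.18 + 0.10 = 1.56
D = 1 − ½ × 1.56 = 1 − 0.780 = 0.2200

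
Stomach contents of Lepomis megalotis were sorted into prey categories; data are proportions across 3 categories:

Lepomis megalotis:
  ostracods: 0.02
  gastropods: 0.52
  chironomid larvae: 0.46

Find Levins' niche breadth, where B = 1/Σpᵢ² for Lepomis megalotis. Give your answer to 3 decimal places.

2.073

Σpᵢ² = 0.02² + 0.52² + 0.46² = 0.0004 + 0.2704 + 0.2116 = 0.4824
B = 1 / 0.4824 = 2.07297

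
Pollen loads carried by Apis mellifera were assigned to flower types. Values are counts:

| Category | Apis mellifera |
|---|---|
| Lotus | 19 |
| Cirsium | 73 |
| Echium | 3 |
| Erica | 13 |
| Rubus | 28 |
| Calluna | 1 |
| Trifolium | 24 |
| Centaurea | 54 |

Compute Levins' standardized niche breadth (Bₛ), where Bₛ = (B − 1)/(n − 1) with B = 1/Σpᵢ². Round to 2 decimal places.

Proportions for Apis mellifera (n=215): 19/215=0.0884, 73/215=0.3395, 3/215=0.0140, 13/215=0.0605, 28/215=0.1302, 1/215=0.0047, 24/215=0.1116, 54/215=0.2512
Σpᵢ² = 0.0884² + 0.3395² + 0.0140² + 0.0605² + 0.1302² + 0.0047² + 0.1116² + 0.2512² = 0.007815 + 0.115260 + 0.000196 + 0.003660 + 0.016952 + 0.000022 + 0.012455 + 0.063101 = 0.219461
B = 1 / 0.219461 = 4.5566
Bₛ = (B − 1)/(n − 1) = (4.5566 − 1)/(8 − 1) = 3.5566/7 = 0.5081

0.51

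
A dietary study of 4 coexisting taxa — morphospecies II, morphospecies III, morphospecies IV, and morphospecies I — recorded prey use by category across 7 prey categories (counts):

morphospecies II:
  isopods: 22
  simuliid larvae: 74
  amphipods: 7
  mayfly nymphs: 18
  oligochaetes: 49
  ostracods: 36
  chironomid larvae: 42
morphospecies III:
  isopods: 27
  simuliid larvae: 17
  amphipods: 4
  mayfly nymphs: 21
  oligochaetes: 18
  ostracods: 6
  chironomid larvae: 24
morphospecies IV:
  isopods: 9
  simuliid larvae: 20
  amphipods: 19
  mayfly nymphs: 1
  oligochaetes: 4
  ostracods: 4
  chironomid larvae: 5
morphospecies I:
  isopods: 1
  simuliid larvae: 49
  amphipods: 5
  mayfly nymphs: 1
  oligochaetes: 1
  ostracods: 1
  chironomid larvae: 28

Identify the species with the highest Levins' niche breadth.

morphospecies III

Proportions for morphospecies II (n=248): 22/248=0.0887, 74/248=0.2984, 7/248=0.0282, 18/248=0.0726, 49/248=0.1976, 36/248=0.1452, 42/248=0.1694
Proportions for morphospecies III (n=117): 27/117=0.2308, 17/117=0.1453, 4/117=0.0342, 21/117=0.1795, 18/117=0.1538, 6/117=0.0513, 24/117=0.2051
Proportions for morphospecies IV (n=62): 9/62=0.1452, 20/62=0.3226, 19/62=0.3065, 1/62=0.0161, 4/62=0.0645, 4/62=0.0645, 5/62=0.0806
Proportions for morphospecies I (n=86): 1/86=0.0116, 49/86=0.5698, 5/86=0.0581, 1/86=0.0116, 1/86=0.0116, 1/86=0.0116, 28/86=0.3256
Σp_IIᵢ² = 0.0887² + 0.2984² + 0.0282² + 0.0726² + 0.1976² + 0.1452² + 0.1694² = 0.007868 + 0.089043 + 0.000795 + 0.005271 + 0.039046 + 0.021083 + 0.028696 = 0.191802
B_II = 1 / 0.191802 = 5.2137
Σp_IIIᵢ² = 0.2308² + 0.1453² + 0.0342² + 0.1795² + 0.1538² + 0.0513² + 0.2051² = 0.053269 + 0.021112 + 0.001170 + 0.032220 + 0.023654 + 0.002632 + 0.042066 = 0.176123
B_III = 1 / 0.176123 = 5.6779
Σp_IVᵢ² = 0.1452² + 0.3226² + 0.3065² + 0.0161² + 0.0645² + 0.0645² + 0.0806² = 0.021083 + 0.104071 + 0.093942 + 0.000259 + 0.004160 + 0.004160 + 0.006496 = 0.234171
B_IV = 1 / 0.234171 = 4.2704
Σp_Iᵢ² = 0.0116² + 0.5698² + 0.0581² + 0.0116² + 0.0116² + 0.0116² + 0.3256² = 0.000135 + 0.324672 + 0.003376 + 0.000135 + 0.000135 + 0.000135 + 0.106015 = 0.434603
B_I = 1 / 0.434603 = 2.3010
Highest B → broadest niche (most generalist): morphospecies III (B = 5.68).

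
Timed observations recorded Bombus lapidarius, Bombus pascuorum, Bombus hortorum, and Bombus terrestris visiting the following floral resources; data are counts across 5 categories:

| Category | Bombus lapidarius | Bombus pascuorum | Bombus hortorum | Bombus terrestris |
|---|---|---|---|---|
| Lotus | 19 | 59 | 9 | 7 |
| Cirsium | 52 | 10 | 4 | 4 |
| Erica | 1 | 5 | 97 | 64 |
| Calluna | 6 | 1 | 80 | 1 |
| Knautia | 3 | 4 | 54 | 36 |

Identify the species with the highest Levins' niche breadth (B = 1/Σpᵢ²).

Bombus hortorum

Proportions for Bombus lapidarius (n=81): 19/81=0.2346, 52/81=0.6420, 1/81=0.0123, 6/81=0.0741, 3/81=0.0370
Proportions for Bombus pascuorum (n=79): 59/79=0.7468, 10/79=0.1266, 5/79=0.0633, 1/79=0.0127, 4/79=0.0506
Proportions for Bombus hortorum (n=244): 9/244=0.0369, 4/244=0.0164, 97/244=0.3975, 80/244=0.3279, 54/244=0.2213
Proportions for Bombus terrestris (n=112): 7/112=0.0625, 4/112=0.0357, 64/112=0.5714, 1/112=0.0089, 36/112=0.3214
Σp_lapiᵢ² = 0.2346² + 0.6420² + 0.0123² + 0.0741² + 0.0370² = 0.055037 + 0.412164 + 0.000151 + 0.005491 + 0.001369 = 0.474212
B_lapi = 1 / 0.474212 = 2.1088
Σp_pascᵢ² = 0.7468² + 0.1266² + 0.0633² + 0.0127² + 0.0506² = 0.557710 + 0.016028 + 0.004007 + 0.000161 + 0.002560 = 0.580466
B_pasc = 1 / 0.580466 = 1.7228
Σp_hortᵢ² = 0.0369² + 0.0164² + 0.3975² + 0.3279² + 0.2213² = 0.001362 + 0.000269 + 0.158006 + 0.107518 + 0.048974 = 0.316129
B_hort = 1 / 0.316129 = 3.1633
Σp_terrᵢ² = 0.0625² + 0.0357² + 0.5714² + 0.0089² + 0.3214² = 0.003906 + 0.001274 + 0.326498 + 0.000079 + 0.103298 = 0.435055
B_terr = 1 / 0.435055 = 2.2986
Highest B → broadest niche (most generalist): Bombus hortorum (B = 3.16).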